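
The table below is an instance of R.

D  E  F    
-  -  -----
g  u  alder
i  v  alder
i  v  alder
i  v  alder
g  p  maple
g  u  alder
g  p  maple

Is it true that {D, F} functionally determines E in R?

Yes

(D=g, F=alder): 2 rows → E = u, u ✓
(D=i, F=alder): 3 rows → E = v, v, v ✓
(D=g, F=maple): 2 rows → E = p, p ✓
Every {D, F} value is associated with a single E value, so {D, F} -> E holds.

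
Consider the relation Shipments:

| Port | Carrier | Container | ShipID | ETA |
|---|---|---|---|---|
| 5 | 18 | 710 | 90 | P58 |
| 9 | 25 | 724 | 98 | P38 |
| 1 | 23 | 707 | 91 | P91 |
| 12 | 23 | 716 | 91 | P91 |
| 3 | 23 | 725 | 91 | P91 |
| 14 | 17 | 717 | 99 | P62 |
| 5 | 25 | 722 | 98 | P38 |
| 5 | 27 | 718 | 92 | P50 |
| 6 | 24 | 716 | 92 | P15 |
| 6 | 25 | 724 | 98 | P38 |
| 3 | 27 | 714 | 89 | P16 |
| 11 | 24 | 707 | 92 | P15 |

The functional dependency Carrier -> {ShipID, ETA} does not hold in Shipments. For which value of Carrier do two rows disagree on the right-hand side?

27

Carrier=18: 1 row → {ShipID,ETA} = (90, P58) ✓
Carrier=25: 3 rows → {ShipID,ETA} = (98, P38), (98, P38), (98, P38) ✓
Carrier=23: 3 rows → {ShipID,ETA} = (91, P91), (91, P91), (91, P91) ✓
Carrier=17: 1 row → {ShipID,ETA} = (99, P62) ✓
Carrier=27: 2 rows → {ShipID,ETA} takes values {(92, P50), (89, P16)} — violation
Carrier=24: 2 rows → {ShipID,ETA} = (92, P15), (92, P15) ✓
The only Carrier value with inconsistent RHS is Carrier=27.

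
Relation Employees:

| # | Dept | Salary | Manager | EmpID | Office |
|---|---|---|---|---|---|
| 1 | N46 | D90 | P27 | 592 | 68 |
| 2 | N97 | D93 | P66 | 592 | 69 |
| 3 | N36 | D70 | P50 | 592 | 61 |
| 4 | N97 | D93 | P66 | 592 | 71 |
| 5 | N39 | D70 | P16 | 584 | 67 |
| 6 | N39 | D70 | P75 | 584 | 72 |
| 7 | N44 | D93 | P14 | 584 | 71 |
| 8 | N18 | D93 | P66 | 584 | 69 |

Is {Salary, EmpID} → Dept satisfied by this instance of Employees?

(Salary=D90, EmpID=592): row 1 → Dept = N46 ✓
(Salary=D93, EmpID=592): rows 2, 4 → Dept = N97, N97 ✓
(Salary=D70, EmpID=592): row 3 → Dept = N36 ✓
(Salary=D70, EmpID=584): rows 5, 6 → Dept = N39, N39 ✓
(Salary=D93, EmpID=584): rows 7, 8 → Dept takes values {N44, N18} — violation
Two rows agree on {Salary, EmpID} but differ on Dept, so {Salary, EmpID} → Dept does not hold.

No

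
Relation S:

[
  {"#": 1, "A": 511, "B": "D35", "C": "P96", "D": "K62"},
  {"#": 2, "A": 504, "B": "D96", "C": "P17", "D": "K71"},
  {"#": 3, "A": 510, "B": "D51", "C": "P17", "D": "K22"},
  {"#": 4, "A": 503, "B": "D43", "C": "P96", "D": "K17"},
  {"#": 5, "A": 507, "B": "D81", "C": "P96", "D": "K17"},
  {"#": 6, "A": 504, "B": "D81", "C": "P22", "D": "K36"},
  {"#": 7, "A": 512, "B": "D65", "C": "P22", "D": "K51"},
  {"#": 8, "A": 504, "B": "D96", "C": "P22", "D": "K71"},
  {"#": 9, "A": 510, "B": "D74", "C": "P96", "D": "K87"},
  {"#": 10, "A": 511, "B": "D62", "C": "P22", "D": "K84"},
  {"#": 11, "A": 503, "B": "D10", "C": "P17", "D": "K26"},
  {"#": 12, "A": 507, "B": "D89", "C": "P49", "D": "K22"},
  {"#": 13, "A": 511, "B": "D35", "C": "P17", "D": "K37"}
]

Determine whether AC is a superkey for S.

No

Rows 6 and 8 have the same AC value (A=504, C=P22) but are distinct tuples, so AC does not determine every attribute — not a superkey.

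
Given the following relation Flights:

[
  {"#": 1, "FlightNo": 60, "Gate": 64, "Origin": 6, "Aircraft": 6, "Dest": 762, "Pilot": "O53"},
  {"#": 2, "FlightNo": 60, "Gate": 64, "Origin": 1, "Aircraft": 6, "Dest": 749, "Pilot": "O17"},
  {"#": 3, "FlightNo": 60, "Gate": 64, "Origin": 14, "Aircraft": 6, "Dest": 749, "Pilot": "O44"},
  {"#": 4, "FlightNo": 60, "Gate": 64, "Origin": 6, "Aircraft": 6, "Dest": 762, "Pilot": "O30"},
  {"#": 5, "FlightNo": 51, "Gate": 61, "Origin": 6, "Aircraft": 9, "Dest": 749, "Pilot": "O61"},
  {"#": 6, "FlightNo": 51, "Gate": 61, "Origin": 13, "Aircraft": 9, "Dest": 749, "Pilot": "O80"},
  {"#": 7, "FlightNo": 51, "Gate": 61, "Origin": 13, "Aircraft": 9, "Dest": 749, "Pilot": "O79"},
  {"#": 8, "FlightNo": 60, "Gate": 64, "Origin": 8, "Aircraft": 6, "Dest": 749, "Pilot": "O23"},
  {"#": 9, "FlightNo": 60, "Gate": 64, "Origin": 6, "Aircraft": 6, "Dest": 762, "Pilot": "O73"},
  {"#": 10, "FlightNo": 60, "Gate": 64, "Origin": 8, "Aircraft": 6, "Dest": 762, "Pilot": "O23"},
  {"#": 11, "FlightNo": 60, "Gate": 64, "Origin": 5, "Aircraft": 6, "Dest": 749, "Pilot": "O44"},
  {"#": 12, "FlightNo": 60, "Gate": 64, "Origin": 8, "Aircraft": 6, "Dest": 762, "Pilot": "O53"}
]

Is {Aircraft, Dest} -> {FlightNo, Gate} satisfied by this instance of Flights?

Yes

(Aircraft=6, Dest=762): rows 1, 4, 9, 10, 12 → {FlightNo,Gate} = (60, 64), (60, 64), (60, 64), (60, 64), (60, 64) ✓
(Aircraft=6, Dest=749): rows 2, 3, 8, 11 → {FlightNo,Gate} = (60, 64), (60, 64), (60, 64), (60, 64) ✓
(Aircraft=9, Dest=749): rows 5, 6, 7 → {FlightNo,Gate} = (51, 61), (51, 61), (51, 61) ✓
Every {Aircraft, Dest} value is associated with a single {FlightNo, Gate} value, so {Aircraft, Dest} -> {FlightNo, Gate} holds.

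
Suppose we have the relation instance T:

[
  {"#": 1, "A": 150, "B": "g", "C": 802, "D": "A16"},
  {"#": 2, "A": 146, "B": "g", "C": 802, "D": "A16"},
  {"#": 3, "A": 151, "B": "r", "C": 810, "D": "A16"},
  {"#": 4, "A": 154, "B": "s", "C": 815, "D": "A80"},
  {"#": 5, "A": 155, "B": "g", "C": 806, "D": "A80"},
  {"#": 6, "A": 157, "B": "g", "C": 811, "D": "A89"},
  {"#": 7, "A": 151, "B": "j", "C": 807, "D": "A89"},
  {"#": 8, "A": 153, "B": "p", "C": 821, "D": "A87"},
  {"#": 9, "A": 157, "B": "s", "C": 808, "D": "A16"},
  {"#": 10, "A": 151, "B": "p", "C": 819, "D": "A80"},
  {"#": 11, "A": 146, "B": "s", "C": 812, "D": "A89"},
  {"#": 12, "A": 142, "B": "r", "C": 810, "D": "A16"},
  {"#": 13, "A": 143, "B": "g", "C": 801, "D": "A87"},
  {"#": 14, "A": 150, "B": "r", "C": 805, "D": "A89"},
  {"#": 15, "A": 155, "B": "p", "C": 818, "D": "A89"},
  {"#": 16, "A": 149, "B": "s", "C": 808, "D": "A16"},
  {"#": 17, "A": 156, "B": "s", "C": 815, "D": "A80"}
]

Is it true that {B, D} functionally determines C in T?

Yes

(B=g, D=A16): rows 1, 2 → C = 802, 802 ✓
(B=r, D=A16): rows 3, 12 → C = 810, 810 ✓
(B=s, D=A80): rows 4, 17 → C = 815, 815 ✓
(B=g, D=A80): row 5 → C = 806 ✓
(B=g, D=A89): row 6 → C = 811 ✓
(B=j, D=A89): row 7 → C = 807 ✓
(B=p, D=A87): row 8 → C = 821 ✓
(B=s, D=A16): rows 9, 16 → C = 808, 808 ✓
(B=p, D=A80): row 10 → C = 819 ✓
(B=s, D=A89): row 11 → C = 812 ✓
(B=g, D=A87): row 13 → C = 801 ✓
(B=r, D=A89): row 14 → C = 805 ✓
(B=p, D=A89): row 15 → C = 818 ✓
Every {B, D} value is associated with a single C value, so {B, D} → C holds.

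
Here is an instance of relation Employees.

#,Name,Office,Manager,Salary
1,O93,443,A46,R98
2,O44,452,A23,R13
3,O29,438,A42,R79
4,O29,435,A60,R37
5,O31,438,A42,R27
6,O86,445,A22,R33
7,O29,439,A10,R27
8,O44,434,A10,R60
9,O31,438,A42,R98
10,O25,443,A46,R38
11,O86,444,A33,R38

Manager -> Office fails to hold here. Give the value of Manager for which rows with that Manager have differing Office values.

A10

Manager=A46: rows 1, 10 → Office = 443, 443 ✓
Manager=A23: row 2 → Office = 452 ✓
Manager=A42: rows 3, 5, 9 → Office = 438, 438, 438 ✓
Manager=A60: row 4 → Office = 435 ✓
Manager=A22: row 6 → Office = 445 ✓
Manager=A10: rows 7, 8 → Office takes values {439, 434} — violation
Manager=A33: row 11 → Office = 444 ✓
The only Manager value with inconsistent Office is Manager=A10.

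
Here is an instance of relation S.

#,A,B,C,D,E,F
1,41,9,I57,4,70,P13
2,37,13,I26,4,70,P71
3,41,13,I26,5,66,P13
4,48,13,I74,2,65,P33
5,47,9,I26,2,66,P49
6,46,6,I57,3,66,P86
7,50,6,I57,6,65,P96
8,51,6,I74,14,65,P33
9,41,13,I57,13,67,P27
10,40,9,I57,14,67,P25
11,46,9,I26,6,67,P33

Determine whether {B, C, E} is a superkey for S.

All 11 rows have distinct {B, C, E} values, so {B, C, E} → (all attributes) holds and {B, C, E} is a superkey.

Yes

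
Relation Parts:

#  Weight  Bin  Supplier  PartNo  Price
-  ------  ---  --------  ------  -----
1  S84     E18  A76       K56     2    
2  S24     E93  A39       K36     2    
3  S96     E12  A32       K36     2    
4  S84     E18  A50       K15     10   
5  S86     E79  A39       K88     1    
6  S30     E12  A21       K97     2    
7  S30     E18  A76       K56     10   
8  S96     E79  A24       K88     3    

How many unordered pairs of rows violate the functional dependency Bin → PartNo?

Bin=E18: violating pairs (1,4), (4,7) — 2 pairs.
Bin=E12: violating pairs (3,6) — 1 pair.
Bin=E79: all 2 rows agree on PartNo — 0 pairs.

3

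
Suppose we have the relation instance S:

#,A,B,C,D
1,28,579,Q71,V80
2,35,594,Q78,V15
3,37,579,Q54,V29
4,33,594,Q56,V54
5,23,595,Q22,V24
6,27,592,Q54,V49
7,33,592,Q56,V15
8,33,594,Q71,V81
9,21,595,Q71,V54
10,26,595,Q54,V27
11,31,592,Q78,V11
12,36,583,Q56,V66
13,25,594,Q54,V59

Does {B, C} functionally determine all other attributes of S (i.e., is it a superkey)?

Yes

All 13 rows have distinct {B, C} values, so {B, C} → (all attributes) holds and {B, C} is a superkey.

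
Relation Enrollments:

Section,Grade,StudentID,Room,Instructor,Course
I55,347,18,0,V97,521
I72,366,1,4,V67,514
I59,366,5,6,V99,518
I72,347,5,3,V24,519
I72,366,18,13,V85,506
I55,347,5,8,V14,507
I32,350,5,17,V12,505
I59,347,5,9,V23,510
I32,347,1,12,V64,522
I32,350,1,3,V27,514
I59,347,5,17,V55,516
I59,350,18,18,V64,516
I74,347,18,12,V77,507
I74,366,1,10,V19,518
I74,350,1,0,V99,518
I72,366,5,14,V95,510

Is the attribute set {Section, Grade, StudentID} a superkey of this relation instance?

No

Two distinct rows share (Section=I59, Grade=347, StudentID=5), so {Section, Grade, StudentID} does not determine every attribute — not a superkey.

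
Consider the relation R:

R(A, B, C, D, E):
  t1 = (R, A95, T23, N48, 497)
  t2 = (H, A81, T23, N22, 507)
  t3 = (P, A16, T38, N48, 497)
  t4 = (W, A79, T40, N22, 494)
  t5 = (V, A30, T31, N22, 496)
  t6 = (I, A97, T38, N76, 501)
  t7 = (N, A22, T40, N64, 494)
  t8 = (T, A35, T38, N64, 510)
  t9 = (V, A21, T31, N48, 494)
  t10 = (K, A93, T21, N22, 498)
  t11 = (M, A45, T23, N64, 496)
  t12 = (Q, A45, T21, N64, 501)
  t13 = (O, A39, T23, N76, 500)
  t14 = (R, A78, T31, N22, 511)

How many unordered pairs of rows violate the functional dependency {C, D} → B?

(C=T31, D=N22): violating pairs (5,14) — 1 pair.

1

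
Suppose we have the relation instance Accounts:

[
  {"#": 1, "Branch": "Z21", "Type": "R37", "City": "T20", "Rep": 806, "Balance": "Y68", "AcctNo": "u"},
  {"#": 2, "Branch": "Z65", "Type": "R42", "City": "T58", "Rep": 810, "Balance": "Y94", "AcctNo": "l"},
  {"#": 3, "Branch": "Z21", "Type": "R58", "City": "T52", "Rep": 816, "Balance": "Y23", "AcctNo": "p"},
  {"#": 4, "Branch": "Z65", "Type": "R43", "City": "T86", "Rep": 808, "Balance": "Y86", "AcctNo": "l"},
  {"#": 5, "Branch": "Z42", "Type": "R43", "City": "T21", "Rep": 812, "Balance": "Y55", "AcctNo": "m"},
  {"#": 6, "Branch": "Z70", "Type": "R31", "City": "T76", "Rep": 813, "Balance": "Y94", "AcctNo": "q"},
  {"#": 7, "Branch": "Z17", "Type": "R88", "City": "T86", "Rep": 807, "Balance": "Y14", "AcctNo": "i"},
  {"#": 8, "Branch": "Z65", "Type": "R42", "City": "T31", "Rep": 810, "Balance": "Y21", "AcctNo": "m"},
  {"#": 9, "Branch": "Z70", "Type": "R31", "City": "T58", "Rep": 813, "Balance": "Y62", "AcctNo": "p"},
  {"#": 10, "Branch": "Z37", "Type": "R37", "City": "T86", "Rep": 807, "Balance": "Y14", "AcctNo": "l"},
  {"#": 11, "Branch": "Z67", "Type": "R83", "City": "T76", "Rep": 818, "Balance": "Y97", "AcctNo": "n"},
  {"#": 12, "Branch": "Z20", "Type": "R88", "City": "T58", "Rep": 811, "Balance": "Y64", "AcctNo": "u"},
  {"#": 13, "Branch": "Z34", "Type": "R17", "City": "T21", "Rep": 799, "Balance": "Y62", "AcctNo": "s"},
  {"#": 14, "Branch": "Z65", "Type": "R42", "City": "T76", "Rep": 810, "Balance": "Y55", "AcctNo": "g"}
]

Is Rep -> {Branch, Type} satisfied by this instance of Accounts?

No

Rep=806: row 1 → {Branch,Type} = (Z21, R37) ✓
Rep=810: rows 2, 8, 14 → {Branch,Type} = (Z65, R42), (Z65, R42), (Z65, R42) ✓
Rep=816: row 3 → {Branch,Type} = (Z21, R58) ✓
Rep=808: row 4 → {Branch,Type} = (Z65, R43) ✓
Rep=812: row 5 → {Branch,Type} = (Z42, R43) ✓
Rep=813: rows 6, 9 → {Branch,Type} = (Z70, R31), (Z70, R31) ✓
Rep=807: rows 7, 10 → {Branch,Type} takes values {(Z17, R88), (Z37, R37)} — violation
Rep=818: row 11 → {Branch,Type} = (Z67, R83) ✓
Rep=811: row 12 → {Branch,Type} = (Z20, R88) ✓
Rep=799: row 13 → {Branch,Type} = (Z34, R17) ✓
Two rows agree on Rep but differ on {Branch, Type}, so Rep -> {Branch, Type} does not hold.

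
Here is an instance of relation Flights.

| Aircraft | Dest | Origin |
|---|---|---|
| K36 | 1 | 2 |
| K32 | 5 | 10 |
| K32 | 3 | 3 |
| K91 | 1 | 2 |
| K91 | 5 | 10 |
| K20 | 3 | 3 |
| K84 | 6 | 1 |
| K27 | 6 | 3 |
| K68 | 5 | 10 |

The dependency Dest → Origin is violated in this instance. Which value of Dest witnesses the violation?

Dest=1: 2 rows → Origin = 2, 2 ✓
Dest=5: 3 rows → Origin = 10, 10, 10 ✓
Dest=3: 2 rows → Origin = 3, 3 ✓
Dest=6: 2 rows → Origin takes values {1, 3} — violation
The only Dest value with inconsistent Origin is Dest=6.

6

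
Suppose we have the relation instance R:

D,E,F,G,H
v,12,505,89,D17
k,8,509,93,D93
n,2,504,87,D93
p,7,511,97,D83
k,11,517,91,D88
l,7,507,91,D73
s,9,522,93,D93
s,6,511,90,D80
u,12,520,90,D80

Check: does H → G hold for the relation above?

No

H=D17: 1 row → G = 89 ✓
H=D93: 3 rows → G takes values {93, 87} — violation
H=D83: 1 row → G = 97 ✓
H=D88: 1 row → G = 91 ✓
H=D73: 1 row → G = 91 ✓
H=D80: 2 rows → G = 90, 90 ✓
Two rows agree on H but differ on G, so H → G does not hold.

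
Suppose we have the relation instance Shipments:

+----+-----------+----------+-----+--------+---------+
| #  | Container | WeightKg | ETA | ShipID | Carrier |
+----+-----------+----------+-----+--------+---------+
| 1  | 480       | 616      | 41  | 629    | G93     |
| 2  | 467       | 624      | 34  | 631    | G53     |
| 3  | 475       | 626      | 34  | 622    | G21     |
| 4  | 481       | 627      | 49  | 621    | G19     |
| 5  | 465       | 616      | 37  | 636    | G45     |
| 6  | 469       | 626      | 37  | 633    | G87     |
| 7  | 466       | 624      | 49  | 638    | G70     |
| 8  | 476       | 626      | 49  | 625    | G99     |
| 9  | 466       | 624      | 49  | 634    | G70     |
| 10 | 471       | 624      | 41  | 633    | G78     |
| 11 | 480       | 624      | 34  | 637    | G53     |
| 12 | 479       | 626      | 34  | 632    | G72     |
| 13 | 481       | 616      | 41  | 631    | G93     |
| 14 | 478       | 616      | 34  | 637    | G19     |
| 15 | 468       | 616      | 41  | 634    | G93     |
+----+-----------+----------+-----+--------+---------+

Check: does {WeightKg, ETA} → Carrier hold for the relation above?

No

(WeightKg=616, ETA=41): rows 1, 13, 15 → Carrier = G93, G93, G93 ✓
(WeightKg=624, ETA=34): rows 2, 11 → Carrier = G53, G53 ✓
(WeightKg=626, ETA=34): rows 3, 12 → Carrier takes values {G21, G72} — violation
(WeightKg=627, ETA=49): row 4 → Carrier = G19 ✓
(WeightKg=616, ETA=37): row 5 → Carrier = G45 ✓
(WeightKg=626, ETA=37): row 6 → Carrier = G87 ✓
(WeightKg=624, ETA=49): rows 7, 9 → Carrier = G70, G70 ✓
(WeightKg=626, ETA=49): row 8 → Carrier = G99 ✓
(WeightKg=624, ETA=41): row 10 → Carrier = G78 ✓
(WeightKg=616, ETA=34): row 14 → Carrier = G19 ✓
Two rows agree on {WeightKg, ETA} but differ on Carrier, so {WeightKg, ETA} → Carrier does not hold.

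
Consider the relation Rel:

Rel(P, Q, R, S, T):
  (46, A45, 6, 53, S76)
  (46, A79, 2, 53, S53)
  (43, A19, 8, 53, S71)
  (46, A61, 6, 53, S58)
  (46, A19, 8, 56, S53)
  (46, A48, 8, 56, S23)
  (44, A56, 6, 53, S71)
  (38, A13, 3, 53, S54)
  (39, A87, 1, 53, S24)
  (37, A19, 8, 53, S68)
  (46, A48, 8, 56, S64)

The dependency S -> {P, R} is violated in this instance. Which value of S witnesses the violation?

53

S=53: 8 rows → {P,R} takes values {(46, 6), (46, 2), (43, 8), (44, 6), (38, 3), (39, 1), (37, 8)} — violation
S=56: 3 rows → {P,R} = (46, 8), (46, 8), (46, 8) ✓
The only S value with inconsistent RHS is S=53.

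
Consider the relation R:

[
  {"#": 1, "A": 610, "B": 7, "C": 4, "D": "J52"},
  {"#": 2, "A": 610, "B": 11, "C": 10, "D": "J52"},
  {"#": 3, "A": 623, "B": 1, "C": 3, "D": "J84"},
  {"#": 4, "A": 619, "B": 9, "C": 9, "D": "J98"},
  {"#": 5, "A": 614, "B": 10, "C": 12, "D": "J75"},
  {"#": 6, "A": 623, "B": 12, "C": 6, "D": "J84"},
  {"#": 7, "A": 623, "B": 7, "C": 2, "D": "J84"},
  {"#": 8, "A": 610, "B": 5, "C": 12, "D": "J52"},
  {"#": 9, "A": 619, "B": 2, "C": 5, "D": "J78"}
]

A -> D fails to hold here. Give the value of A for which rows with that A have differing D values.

619

A=610: rows 1, 2, 8 → D = J52, J52, J52 ✓
A=623: rows 3, 6, 7 → D = J84, J84, J84 ✓
A=619: rows 4, 9 → D takes values {J98, J78} — violation
A=614: row 5 → D = J75 ✓
The only A value with inconsistent D is A=619.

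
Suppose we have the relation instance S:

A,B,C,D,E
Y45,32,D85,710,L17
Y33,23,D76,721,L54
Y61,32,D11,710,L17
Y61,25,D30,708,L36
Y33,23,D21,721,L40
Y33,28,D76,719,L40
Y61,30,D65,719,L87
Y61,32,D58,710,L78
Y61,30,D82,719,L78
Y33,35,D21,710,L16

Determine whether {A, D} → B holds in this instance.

(A=Y45, D=710): 1 row → B = 32 ✓
(A=Y33, D=721): 2 rows → B = 23, 23 ✓
(A=Y61, D=710): 2 rows → B = 32, 32 ✓
(A=Y61, D=708): 1 row → B = 25 ✓
(A=Y33, D=719): 1 row → B = 28 ✓
(A=Y61, D=719): 2 rows → B = 30, 30 ✓
(A=Y33, D=710): 1 row → B = 35 ✓
Every {A, D} value is associated with a single B value, so {A, D} → B holds.

Yes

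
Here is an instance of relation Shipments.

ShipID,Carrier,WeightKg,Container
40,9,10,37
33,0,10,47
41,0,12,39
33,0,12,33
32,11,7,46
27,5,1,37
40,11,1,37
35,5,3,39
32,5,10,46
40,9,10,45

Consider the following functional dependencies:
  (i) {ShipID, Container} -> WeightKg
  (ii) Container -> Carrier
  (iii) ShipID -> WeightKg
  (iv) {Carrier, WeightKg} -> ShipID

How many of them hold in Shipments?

(i) {ShipID, Container} -> WeightKg: (ShipID=40, Container=37): 2 rows → WeightKg takes values {10, 1} — violation; (ShipID=32, Container=46): 2 rows → WeightKg takes values {7, 10} — violation — fails.
(ii) Container -> Carrier: Container=37: 3 rows → Carrier takes values {9, 5, 11} — violation; Container=39: 2 rows → Carrier takes values {0, 5} — violation; Container=46: 2 rows → Carrier takes values {11, 5} — violation — fails.
(iii) ShipID -> WeightKg: ShipID=40: 3 rows → WeightKg takes values {10, 1} — violation; ShipID=33: 2 rows → WeightKg takes values {10, 12} — violation; ShipID=32: 2 rows → WeightKg takes values {7, 10} — violation — fails.
(iv) {Carrier, WeightKg} -> ShipID: (Carrier=0, WeightKg=12): 2 rows → ShipID takes values {41, 33} — violation — fails.
None of the 4 dependencies hold.

0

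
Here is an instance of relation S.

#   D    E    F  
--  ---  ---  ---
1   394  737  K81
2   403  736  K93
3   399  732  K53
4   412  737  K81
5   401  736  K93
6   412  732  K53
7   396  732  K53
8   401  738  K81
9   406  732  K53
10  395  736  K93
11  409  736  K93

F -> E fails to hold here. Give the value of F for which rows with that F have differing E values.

K81

F=K81: rows 1, 4, 8 → E takes values {737, 738} — violation
F=K93: rows 2, 5, 10, 11 → E = 736, 736, 736, 736 ✓
F=K53: rows 3, 6, 7, 9 → E = 732, 732, 732, 732 ✓
The only F value with inconsistent E is F=K81.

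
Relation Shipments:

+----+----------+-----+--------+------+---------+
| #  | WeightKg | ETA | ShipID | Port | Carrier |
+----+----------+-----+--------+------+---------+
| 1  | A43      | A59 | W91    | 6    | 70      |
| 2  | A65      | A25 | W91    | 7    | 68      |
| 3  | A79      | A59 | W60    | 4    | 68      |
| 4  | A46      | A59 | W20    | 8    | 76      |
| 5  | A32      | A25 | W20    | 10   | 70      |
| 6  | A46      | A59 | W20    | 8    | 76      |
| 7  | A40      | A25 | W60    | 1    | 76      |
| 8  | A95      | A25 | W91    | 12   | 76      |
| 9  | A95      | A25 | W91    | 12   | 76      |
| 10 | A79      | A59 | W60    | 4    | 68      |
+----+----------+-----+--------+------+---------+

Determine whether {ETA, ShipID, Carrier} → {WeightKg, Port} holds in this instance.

Yes

(ETA=A59, ShipID=W91, Carrier=70): row 1 → {WeightKg,Port} = (A43, 6) ✓
(ETA=A25, ShipID=W91, Carrier=68): row 2 → {WeightKg,Port} = (A65, 7) ✓
(ETA=A59, ShipID=W60, Carrier=68): rows 3, 10 → {WeightKg,Port} = (A79, 4), (A79, 4) ✓
(ETA=A59, ShipID=W20, Carrier=76): rows 4, 6 → {WeightKg,Port} = (A46, 8), (A46, 8) ✓
(ETA=A25, ShipID=W20, Carrier=70): row 5 → {WeightKg,Port} = (A32, 10) ✓
(ETA=A25, ShipID=W60, Carrier=76): row 7 → {WeightKg,Port} = (A40, 1) ✓
(ETA=A25, ShipID=W91, Carrier=76): rows 8, 9 → {WeightKg,Port} = (A95, 12), (A95, 12) ✓
Every {ETA, ShipID, Carrier} value is associated with a single {WeightKg, Port} value, so {ETA, ShipID, Carrier} → {WeightKg, Port} holds.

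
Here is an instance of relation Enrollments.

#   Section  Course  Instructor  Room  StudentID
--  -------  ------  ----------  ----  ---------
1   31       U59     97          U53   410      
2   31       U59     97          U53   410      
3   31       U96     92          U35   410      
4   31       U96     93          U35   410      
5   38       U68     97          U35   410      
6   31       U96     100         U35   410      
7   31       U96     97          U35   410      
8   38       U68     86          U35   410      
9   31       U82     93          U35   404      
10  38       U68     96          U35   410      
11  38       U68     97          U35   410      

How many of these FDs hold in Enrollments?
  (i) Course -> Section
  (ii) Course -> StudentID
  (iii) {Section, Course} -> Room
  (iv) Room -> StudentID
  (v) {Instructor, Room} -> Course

(i) Course -> Section: every LHS value maps to a single RHS value — holds.
(ii) Course -> StudentID: every LHS value maps to a single RHS value — holds.
(iii) {Section, Course} -> Room: every LHS value maps to a single RHS value — holds.
(iv) Room -> StudentID: Room=U35: rows 3, 4, 5, 6, 7, 8, 9, 10, 11 → StudentID takes values {410, 404} — violation — fails.
(v) {Instructor, Room} -> Course: (Instructor=93, Room=U35): rows 4, 9 → Course takes values {U96, U82} — violation; (Instructor=97, Room=U35): rows 5, 7, 11 → Course takes values {U68, U96} — violation — fails.
3 of the 5 dependencies hold.

3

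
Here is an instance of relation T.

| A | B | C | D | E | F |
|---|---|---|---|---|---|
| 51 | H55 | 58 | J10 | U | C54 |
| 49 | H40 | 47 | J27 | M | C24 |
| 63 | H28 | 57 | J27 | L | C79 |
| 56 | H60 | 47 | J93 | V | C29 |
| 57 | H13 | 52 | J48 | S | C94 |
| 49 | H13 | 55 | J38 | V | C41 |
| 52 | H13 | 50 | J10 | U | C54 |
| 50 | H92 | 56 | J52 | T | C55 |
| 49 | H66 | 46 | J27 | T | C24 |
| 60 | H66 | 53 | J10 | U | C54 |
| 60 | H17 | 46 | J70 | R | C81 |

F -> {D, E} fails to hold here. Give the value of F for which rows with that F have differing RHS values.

C24

F=C54: 3 rows → {D,E} = (J10, U), (J10, U), (J10, U) ✓
F=C24: 2 rows → {D,E} takes values {(J27, M), (J27, T)} — violation
F=C79: 1 row → {D,E} = (J27, L) ✓
F=C29: 1 row → {D,E} = (J93, V) ✓
F=C94: 1 row → {D,E} = (J48, S) ✓
F=C41: 1 row → {D,E} = (J38, V) ✓
F=C55: 1 row → {D,E} = (J52, T) ✓
F=C81: 1 row → {D,E} = (J70, R) ✓
The only F value with inconsistent RHS is F=C24.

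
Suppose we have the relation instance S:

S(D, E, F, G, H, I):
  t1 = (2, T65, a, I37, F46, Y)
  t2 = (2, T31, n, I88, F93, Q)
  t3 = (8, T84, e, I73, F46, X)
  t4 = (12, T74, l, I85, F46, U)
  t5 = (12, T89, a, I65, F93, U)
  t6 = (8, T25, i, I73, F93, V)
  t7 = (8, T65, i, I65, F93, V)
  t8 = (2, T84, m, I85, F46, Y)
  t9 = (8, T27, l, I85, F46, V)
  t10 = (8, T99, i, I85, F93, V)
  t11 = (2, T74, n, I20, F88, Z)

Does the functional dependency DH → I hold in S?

No

(D=2, H=F46): rows 1, 8 → I = Y, Y ✓
(D=2, H=F93): row 2 → I = Q ✓
(D=8, H=F46): rows 3, 9 → I takes values {X, V} — violation
(D=12, H=F46): row 4 → I = U ✓
(D=12, H=F93): row 5 → I = U ✓
(D=8, H=F93): rows 6, 7, 10 → I = V, V, V ✓
(D=2, H=F88): row 11 → I = Z ✓
Two rows agree on DH but differ on I, so DH → I does not hold.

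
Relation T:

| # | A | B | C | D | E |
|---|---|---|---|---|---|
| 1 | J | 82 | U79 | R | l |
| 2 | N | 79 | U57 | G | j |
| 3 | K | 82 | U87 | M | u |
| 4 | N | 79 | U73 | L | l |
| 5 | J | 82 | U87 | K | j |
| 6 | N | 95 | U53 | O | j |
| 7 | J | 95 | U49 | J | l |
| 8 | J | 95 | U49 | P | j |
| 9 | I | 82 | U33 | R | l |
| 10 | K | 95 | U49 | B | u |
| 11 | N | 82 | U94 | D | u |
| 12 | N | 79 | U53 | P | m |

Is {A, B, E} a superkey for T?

All 12 rows have distinct {A, B, E} values, so {A, B, E} → (all attributes) holds and {A, B, E} is a superkey.

Yes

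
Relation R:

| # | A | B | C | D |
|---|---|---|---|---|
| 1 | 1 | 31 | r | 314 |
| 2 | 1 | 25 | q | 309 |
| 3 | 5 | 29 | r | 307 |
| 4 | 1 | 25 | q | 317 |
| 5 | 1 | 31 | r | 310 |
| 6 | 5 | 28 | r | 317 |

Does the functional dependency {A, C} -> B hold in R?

(A=1, C=r): rows 1, 5 → B = 31, 31 ✓
(A=1, C=q): rows 2, 4 → B = 25, 25 ✓
(A=5, C=r): rows 3, 6 → B takes values {29, 28} — violation
Two rows agree on {A, C} but differ on B, so {A, C} -> B does not hold.

No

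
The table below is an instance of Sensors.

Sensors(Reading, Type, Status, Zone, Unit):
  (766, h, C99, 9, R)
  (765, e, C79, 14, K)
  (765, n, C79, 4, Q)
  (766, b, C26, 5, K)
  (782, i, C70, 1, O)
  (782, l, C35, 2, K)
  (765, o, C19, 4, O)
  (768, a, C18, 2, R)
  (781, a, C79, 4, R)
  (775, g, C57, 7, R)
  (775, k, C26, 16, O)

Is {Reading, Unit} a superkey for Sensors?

All 11 rows have distinct {Reading, Unit} values, so {Reading, Unit} → (all attributes) holds and {Reading, Unit} is a superkey.

Yes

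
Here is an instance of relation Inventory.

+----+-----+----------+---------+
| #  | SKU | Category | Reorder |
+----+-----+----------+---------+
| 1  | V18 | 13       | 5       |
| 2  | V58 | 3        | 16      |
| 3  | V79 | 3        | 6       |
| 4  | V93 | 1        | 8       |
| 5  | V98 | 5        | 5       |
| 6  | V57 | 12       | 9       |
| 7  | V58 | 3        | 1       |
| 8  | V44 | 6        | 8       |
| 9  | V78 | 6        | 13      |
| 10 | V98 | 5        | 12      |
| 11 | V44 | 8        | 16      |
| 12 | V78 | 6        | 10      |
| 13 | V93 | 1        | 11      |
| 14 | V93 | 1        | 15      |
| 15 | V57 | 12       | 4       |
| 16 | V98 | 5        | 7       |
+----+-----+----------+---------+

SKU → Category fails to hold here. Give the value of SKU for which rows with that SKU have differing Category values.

V44

SKU=V18: row 1 → Category = 13 ✓
SKU=V58: rows 2, 7 → Category = 3, 3 ✓
SKU=V79: row 3 → Category = 3 ✓
SKU=V93: rows 4, 13, 14 → Category = 1, 1, 1 ✓
SKU=V98: rows 5, 10, 16 → Category = 5, 5, 5 ✓
SKU=V57: rows 6, 15 → Category = 12, 12 ✓
SKU=V44: rows 8, 11 → Category takes values {6, 8} — violation
SKU=V78: rows 9, 12 → Category = 6, 6 ✓
The only SKU value with inconsistent Category is SKU=V44.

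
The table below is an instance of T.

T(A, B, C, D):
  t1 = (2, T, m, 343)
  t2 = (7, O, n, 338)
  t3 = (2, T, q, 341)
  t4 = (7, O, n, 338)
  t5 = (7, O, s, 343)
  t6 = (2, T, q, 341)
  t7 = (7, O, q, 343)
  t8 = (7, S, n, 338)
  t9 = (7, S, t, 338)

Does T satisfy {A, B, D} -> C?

No

(A=2, B=T, D=343): row 1 → C = m ✓
(A=7, B=O, D=338): rows 2, 4 → C = n, n ✓
(A=2, B=T, D=341): rows 3, 6 → C = q, q ✓
(A=7, B=O, D=343): rows 5, 7 → C takes values {s, q} — violation
(A=7, B=S, D=338): rows 8, 9 → C takes values {n, t} — violation
Two rows agree on {A, B, D} but differ on C, so {A, B, D} -> C does not hold.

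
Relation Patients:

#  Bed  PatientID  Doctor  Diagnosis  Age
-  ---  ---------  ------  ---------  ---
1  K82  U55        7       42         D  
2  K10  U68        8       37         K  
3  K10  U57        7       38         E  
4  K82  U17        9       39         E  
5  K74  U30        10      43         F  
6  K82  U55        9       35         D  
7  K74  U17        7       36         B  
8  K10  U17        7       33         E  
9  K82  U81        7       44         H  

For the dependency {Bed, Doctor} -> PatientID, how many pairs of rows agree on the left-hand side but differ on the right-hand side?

3

(Bed=K82, Doctor=7): violating pairs (1,9) — 1 pair.
(Bed=K10, Doctor=7): violating pairs (3,8) — 1 pair.
(Bed=K82, Doctor=9): violating pairs (4,6) — 1 pair.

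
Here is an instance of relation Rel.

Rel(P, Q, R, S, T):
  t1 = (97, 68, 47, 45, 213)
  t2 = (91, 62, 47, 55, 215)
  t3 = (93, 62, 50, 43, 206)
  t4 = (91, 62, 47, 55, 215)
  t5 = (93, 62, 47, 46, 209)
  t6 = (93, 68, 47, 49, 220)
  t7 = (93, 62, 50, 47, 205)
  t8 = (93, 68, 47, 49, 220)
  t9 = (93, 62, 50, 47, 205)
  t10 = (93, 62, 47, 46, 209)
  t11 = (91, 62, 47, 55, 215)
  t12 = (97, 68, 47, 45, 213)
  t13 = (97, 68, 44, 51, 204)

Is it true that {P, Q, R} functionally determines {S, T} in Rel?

(P=97, Q=68, R=47): rows 1, 12 → {S,T} = (45, 213), (45, 213) ✓
(P=91, Q=62, R=47): rows 2, 4, 11 → {S,T} = (55, 215), (55, 215), (55, 215) ✓
(P=93, Q=62, R=50): rows 3, 7, 9 → {S,T} takes values {(43, 206), (47, 205)} — violation
(P=93, Q=62, R=47): rows 5, 10 → {S,T} = (46, 209), (46, 209) ✓
(P=93, Q=68, R=47): rows 6, 8 → {S,T} = (49, 220), (49, 220) ✓
(P=97, Q=68, R=44): row 13 → {S,T} = (51, 204) ✓
Two rows agree on {P, Q, R} but differ on {S, T}, so {P, Q, R} → {S, T} does not hold.

No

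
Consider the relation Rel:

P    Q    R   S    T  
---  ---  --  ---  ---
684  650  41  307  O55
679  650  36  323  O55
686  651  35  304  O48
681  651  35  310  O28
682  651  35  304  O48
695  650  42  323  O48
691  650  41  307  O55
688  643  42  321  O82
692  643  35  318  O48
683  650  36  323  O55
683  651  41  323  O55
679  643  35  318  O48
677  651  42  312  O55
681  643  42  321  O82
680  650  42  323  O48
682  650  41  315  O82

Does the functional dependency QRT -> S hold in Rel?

Yes

(Q=650, R=41, T=O55): 2 rows → S = 307, 307 ✓
(Q=650, R=36, T=O55): 2 rows → S = 323, 323 ✓
(Q=651, R=35, T=O48): 2 rows → S = 304, 304 ✓
(Q=651, R=35, T=O28): 1 row → S = 310 ✓
(Q=650, R=42, T=O48): 2 rows → S = 323, 323 ✓
(Q=643, R=42, T=O82): 2 rows → S = 321, 321 ✓
(Q=643, R=35, T=O48): 2 rows → S = 318, 318 ✓
(Q=651, R=41, T=O55): 1 row → S = 323 ✓
(Q=651, R=42, T=O55): 1 row → S = 312 ✓
(Q=650, R=41, T=O82): 1 row → S = 315 ✓
Every QRT value is associated with a single S value, so QRT -> S holds.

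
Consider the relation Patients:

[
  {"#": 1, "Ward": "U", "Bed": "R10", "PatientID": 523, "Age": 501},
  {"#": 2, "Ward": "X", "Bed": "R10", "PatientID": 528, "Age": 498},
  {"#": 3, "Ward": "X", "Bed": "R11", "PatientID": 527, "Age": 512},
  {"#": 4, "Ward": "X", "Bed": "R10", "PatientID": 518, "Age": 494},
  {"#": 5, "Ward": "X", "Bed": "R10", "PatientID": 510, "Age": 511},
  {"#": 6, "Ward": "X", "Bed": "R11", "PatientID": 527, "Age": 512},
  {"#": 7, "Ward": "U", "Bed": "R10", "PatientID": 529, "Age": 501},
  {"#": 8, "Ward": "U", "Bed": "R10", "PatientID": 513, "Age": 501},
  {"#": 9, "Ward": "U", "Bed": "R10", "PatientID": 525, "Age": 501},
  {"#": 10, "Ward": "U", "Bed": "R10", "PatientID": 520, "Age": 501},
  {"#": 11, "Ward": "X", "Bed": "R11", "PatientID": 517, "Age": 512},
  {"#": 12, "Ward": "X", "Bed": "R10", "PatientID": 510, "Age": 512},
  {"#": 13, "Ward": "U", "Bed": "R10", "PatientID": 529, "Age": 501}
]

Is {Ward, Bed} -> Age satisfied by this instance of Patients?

(Ward=U, Bed=R10): rows 1, 7, 8, 9, 10, 13 → Age = 501, 501, 501, 501, 501, 501 ✓
(Ward=X, Bed=R10): rows 2, 4, 5, 12 → Age takes values {498, 494, 511, 512} — violation
(Ward=X, Bed=R11): rows 3, 6, 11 → Age = 512, 512, 512 ✓
Two rows agree on {Ward, Bed} but differ on Age, so {Ward, Bed} -> Age does not hold.

No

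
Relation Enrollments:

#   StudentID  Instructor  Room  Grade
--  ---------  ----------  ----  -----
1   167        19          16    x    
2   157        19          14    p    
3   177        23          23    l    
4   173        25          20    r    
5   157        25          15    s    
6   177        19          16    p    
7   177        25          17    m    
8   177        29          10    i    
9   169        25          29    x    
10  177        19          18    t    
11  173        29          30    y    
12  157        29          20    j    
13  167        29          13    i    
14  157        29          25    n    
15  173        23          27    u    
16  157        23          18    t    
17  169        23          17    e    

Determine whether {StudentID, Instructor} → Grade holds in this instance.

(StudentID=167, Instructor=19): row 1 → Grade = x ✓
(StudentID=157, Instructor=19): row 2 → Grade = p ✓
(StudentID=177, Instructor=23): row 3 → Grade = l ✓
(StudentID=173, Instructor=25): row 4 → Grade = r ✓
(StudentID=157, Instructor=25): row 5 → Grade = s ✓
(StudentID=177, Instructor=19): rows 6, 10 → Grade takes values {p, t} — violation
(StudentID=177, Instructor=25): row 7 → Grade = m ✓
(StudentID=177, Instructor=29): row 8 → Grade = i ✓
(StudentID=169, Instructor=25): row 9 → Grade = x ✓
(StudentID=173, Instructor=29): row 11 → Grade = y ✓
(StudentID=157, Instructor=29): rows 12, 14 → Grade takes values {j, n} — violation
(StudentID=167, Instructor=29): row 13 → Grade = i ✓
(StudentID=173, Instructor=23): row 15 → Grade = u ✓
(StudentID=157, Instructor=23): row 16 → Grade = t ✓
(StudentID=169, Instructor=23): row 17 → Grade = e ✓
Two rows agree on {StudentID, Instructor} but differ on Grade, so {StudentID, Instructor} → Grade does not hold.

No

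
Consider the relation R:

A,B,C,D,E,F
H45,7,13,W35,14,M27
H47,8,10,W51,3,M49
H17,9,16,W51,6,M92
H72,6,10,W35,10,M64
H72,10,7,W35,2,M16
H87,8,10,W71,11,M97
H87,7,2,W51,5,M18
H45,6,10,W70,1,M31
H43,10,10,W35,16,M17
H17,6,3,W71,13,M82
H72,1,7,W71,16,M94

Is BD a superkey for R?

Two distinct rows share (B=10, D=W35), so BD does not determine every attribute — not a superkey.

No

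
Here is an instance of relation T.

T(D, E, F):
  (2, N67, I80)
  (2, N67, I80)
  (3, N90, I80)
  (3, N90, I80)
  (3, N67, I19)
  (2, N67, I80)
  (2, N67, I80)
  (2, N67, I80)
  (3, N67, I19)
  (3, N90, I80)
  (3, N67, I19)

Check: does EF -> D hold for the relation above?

Yes

(E=N67, F=I80): 5 rows → D = 2, 2, 2, 2, 2 ✓
(E=N90, F=I80): 3 rows → D = 3, 3, 3 ✓
(E=N67, F=I19): 3 rows → D = 3, 3, 3 ✓
Every EF value is associated with a single D value, so EF -> D holds.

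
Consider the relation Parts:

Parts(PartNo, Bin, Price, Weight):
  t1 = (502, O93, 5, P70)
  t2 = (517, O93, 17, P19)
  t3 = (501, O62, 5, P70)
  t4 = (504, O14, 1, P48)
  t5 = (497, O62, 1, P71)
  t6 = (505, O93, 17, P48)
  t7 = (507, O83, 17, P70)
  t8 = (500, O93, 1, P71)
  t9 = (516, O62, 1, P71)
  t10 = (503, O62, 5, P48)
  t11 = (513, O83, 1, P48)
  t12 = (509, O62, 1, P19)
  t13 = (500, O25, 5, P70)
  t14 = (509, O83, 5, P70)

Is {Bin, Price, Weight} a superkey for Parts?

Rows 5 and 9 have the same {Bin, Price, Weight} value (Bin=O62, Price=1, Weight=P71) but are distinct tuples, so {Bin, Price, Weight} does not determine every attribute — not a superkey.

No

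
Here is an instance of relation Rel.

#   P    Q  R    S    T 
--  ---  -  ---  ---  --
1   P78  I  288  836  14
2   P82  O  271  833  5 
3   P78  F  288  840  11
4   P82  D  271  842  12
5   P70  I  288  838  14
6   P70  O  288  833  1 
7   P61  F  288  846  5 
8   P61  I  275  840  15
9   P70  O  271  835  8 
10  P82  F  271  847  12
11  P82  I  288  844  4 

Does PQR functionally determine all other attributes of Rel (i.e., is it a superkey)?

Yes

All 11 rows have distinct PQR values, so PQR → (all attributes) holds and PQR is a superkey.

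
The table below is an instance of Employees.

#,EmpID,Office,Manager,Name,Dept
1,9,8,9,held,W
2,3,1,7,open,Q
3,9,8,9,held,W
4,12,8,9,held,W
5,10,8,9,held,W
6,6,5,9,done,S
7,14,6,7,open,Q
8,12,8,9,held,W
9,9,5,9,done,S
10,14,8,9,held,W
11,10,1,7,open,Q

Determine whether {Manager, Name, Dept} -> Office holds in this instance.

(Manager=9, Name=held, Dept=W): rows 1, 3, 4, 5, 8, 10 → Office = 8, 8, 8, 8, 8, 8 ✓
(Manager=7, Name=open, Dept=Q): rows 2, 7, 11 → Office takes values {1, 6} — violation
(Manager=9, Name=done, Dept=S): rows 6, 9 → Office = 5, 5 ✓
Two rows agree on {Manager, Name, Dept} but differ on Office, so {Manager, Name, Dept} -> Office does not hold.

No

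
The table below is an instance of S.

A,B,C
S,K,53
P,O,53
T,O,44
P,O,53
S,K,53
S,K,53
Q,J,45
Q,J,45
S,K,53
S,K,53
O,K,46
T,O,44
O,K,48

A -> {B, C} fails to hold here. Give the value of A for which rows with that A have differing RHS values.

O

A=S: 5 rows → {B,C} = (K, 53), (K, 53), (K, 53), (K, 53), (K, 53) ✓
A=P: 2 rows → {B,C} = (O, 53), (O, 53) ✓
A=T: 2 rows → {B,C} = (O, 44), (O, 44) ✓
A=Q: 2 rows → {B,C} = (J, 45), (J, 45) ✓
A=O: 2 rows → {B,C} takes values {(K, 46), (K, 48)} — violation
The only A value with inconsistent RHS is A=O.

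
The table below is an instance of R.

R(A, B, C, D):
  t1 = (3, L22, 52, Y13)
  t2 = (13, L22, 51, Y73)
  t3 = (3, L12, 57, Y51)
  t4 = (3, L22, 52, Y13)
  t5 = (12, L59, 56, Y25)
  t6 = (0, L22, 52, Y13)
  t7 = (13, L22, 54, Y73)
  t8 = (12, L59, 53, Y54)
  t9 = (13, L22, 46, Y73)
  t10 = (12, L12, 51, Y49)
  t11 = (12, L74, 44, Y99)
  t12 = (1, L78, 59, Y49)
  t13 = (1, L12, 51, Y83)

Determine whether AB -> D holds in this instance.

(A=3, B=L22): rows 1, 4 → D = Y13, Y13 ✓
(A=13, B=L22): rows 2, 7, 9 → D = Y73, Y73, Y73 ✓
(A=3, B=L12): row 3 → D = Y51 ✓
(A=12, B=L59): rows 5, 8 → D takes values {Y25, Y54} — violation
(A=0, B=L22): row 6 → D = Y13 ✓
(A=12, B=L12): row 10 → D = Y49 ✓
(A=12, B=L74): row 11 → D = Y99 ✓
(A=1, B=L78): row 12 → D = Y49 ✓
(A=1, B=L12): row 13 → D = Y83 ✓
Two rows agree on AB but differ on D, so AB -> D does not hold.

No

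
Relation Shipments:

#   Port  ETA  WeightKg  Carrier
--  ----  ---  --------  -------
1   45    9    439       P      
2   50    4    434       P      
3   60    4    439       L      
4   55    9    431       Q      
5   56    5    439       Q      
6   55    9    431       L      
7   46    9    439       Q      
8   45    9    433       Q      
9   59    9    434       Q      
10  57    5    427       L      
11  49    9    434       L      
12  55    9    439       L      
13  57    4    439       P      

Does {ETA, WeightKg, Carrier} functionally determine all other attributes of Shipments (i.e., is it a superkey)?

All 13 rows have distinct {ETA, WeightKg, Carrier} values, so {ETA, WeightKg, Carrier} → (all attributes) holds and {ETA, WeightKg, Carrier} is a superkey.

Yes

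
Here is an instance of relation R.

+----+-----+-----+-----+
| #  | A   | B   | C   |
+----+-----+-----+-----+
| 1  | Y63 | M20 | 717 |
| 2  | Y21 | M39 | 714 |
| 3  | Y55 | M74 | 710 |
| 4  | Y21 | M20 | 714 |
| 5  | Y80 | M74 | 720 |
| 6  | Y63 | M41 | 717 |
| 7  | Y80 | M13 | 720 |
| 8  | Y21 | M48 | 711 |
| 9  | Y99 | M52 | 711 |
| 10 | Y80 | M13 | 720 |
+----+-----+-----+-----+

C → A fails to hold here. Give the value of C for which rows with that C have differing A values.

711

C=717: rows 1, 6 → A = Y63, Y63 ✓
C=714: rows 2, 4 → A = Y21, Y21 ✓
C=710: row 3 → A = Y55 ✓
C=720: rows 5, 7, 10 → A = Y80, Y80, Y80 ✓
C=711: rows 8, 9 → A takes values {Y21, Y99} — violation
The only C value with inconsistent A is C=711.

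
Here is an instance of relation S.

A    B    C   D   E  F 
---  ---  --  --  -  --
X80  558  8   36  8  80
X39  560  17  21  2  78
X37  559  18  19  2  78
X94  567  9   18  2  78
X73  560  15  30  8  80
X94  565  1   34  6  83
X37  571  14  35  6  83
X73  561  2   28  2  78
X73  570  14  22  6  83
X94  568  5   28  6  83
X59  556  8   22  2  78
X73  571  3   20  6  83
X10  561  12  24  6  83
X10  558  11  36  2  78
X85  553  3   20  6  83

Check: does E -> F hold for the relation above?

E=8: 2 rows → F = 80, 80 ✓
E=2: 6 rows → F = 78, 78, 78, 78, 78, 78 ✓
E=6: 7 rows → F = 83, 83, 83, 83, 83, 83, 83 ✓
Every E value is associated with a single F value, so E -> F holds.

Yes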